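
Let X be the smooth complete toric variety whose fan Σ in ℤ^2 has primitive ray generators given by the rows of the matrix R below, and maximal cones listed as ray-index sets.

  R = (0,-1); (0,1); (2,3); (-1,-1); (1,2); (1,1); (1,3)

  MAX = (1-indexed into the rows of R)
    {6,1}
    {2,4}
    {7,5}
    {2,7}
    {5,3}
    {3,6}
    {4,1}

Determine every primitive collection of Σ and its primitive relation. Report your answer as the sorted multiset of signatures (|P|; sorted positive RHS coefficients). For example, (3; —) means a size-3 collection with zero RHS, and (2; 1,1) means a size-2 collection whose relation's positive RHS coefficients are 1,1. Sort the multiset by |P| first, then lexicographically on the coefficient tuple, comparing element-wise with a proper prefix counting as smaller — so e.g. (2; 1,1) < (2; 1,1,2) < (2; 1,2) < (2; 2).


Δ(Σ) — 7 vertices, 14 min non-faces:

  • {1,2}:  v_{1} + v_{2} = 0  so sig = (2; —)
  • {4,6}:  v_{4} + v_{6} = 0  so sig = (2; —)
  • {1,5}:  v_{1} + v_{5} = v_{6}  so sig = (2; 1)
  • {1,7}:  v_{1} + v_{7} = v_{5}  so sig = (2; 1)
  • {2,5}:  v_{2} + v_{5} = v_{7}  so sig = (2; 1)
  • {2,6}:  v_{2} + v_{6} = v_{5}  so sig = (2; 1)
  • {3,4}:  v_{3} + v_{4} = v_{5}  so sig = (2; 1)
  • {4,5}:  v_{4} + v_{5} = v_{2}  so sig = (2; 1)
  • {5,6}:  v_{5} + v_{6} = v_{3}  so sig = (2; 1)
  • {1,3}:  v_{1} + v_{3} = 2·v_{6}  so sig = (2; 2)
  • {2,3}:  v_{2} + v_{3} = 2·v_{5}  so sig = (2; 2)
  • {4,7}:  v_{4} + v_{7} = 2·v_{2}  so sig = (2; 2)
  • {6,7}:  v_{6} + v_{7} = 2·v_{5}  so sig = (2; 2)
  • {3,7}:  v_{3} + v_{7} = 3·v_{5}  so sig = (2; 3)

Sorted signature multiset PRS(X):
[(2; —), (2; —), (2; 1), (2; 1), (2; 1), (2; 1), (2; 1), (2; 1), (2; 1), (2; 2), (2; 2), (2; 2), (2; 2), (2; 3)]


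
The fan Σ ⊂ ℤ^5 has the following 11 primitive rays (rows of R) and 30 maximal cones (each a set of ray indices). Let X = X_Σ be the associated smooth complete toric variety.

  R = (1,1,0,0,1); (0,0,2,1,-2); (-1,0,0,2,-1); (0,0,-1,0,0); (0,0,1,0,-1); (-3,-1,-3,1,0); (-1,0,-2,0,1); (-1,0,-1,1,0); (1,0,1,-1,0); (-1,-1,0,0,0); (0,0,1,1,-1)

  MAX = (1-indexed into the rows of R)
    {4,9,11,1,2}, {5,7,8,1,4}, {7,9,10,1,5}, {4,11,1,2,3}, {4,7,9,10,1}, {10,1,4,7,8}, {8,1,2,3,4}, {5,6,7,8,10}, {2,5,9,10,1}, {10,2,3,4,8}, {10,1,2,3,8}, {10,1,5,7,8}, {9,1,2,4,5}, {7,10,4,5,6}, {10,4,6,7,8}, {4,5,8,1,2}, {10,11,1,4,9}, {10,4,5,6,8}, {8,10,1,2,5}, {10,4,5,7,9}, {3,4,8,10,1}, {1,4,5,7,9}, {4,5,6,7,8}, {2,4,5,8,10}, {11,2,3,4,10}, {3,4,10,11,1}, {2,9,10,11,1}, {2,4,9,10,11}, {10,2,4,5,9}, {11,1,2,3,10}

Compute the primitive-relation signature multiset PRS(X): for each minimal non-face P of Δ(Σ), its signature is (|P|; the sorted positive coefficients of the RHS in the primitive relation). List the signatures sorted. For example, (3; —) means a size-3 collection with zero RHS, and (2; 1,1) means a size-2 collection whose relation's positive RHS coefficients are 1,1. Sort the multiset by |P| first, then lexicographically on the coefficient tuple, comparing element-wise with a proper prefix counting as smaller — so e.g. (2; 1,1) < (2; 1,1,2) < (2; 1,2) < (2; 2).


Δ(Σ) — 11 vertices, 16 min non-faces:

  {8,9}:  v_{8} + v_{9} = 0  so sig = (2; —)
  {3,9}:  v_{3} + v_{9} = v_{11}  so sig = (2; 1)
  {5,11}:  v_{5} + v_{11} = v_{2}  so sig = (2; 1)
  {7,11}:  v_{7} + v_{11} = v_{8}  so sig = (2; 1)
  {8,11}:  v_{8} + v_{11} = v_{3}  so sig = (2; 1)
  {1,6}:  v_{1} + v_{6} = v_{7} + v_{8}  so sig = (2; 1,1)
  {2,7}:  v_{2} + v_{7} = v_{5} + v_{8}  so sig = (2; 1,1)
  {3,5}:  v_{3} + v_{5} = v_{2} + v_{8}  so sig = (2; 1,1)
  {6,9}:  v_{6} + v_{9} = v_{4} + v_{5} + v_{7} + v_{10}  so sig = (2; 1,1,1,1)
  {6,11}:  v_{6} + v_{11} = v_{4} + v_{5} + 2·v_{8} + v_{10}  so sig = (2; 1,1,1,2)
  {3,6}:  v_{3} + v_{6} = v_{4} + v_{5} + 3·v_{8} + v_{10}  so sig = (2; 1,1,1,3)
  {2,6}:  v_{2} + v_{6} = v_{4} + 2·v_{5} + 2·v_{8} + v_{10}  so sig = (2; 1,1,2,2)
  {3,7}:  v_{3} + v_{7} = 2·v_{8}  so sig = (2; 2)
  {1,4,5,10}:  v_{1} + v_{4} + v_{5} + v_{10} = 0  so sig = (4; —)
  {1,2,4,10}:  v_{1} + v_{2} + v_{4} + v_{10} = v_{11}  so sig = (4; 1)
  {4,5,7,8,10}:  v_{4} + v_{5} + v_{7} + v_{8} + v_{10} = v_{6}  so sig = (5; 1)

Hence PRS(X_Σ) =
    (2; —)
    (2; 1)
    (2; 1)
    (2; 1)
    (2; 1)
    (2; 1,1)
    (2; 1,1)
    (2; 1,1)
    (2; 1,1,1,1)
    (2; 1,1,1,2)
    (2; 1,1,1,3)
    (2; 1,1,2,2)
    (2; 2)
    (4; —)
    (4; 1)
    (5; 1)


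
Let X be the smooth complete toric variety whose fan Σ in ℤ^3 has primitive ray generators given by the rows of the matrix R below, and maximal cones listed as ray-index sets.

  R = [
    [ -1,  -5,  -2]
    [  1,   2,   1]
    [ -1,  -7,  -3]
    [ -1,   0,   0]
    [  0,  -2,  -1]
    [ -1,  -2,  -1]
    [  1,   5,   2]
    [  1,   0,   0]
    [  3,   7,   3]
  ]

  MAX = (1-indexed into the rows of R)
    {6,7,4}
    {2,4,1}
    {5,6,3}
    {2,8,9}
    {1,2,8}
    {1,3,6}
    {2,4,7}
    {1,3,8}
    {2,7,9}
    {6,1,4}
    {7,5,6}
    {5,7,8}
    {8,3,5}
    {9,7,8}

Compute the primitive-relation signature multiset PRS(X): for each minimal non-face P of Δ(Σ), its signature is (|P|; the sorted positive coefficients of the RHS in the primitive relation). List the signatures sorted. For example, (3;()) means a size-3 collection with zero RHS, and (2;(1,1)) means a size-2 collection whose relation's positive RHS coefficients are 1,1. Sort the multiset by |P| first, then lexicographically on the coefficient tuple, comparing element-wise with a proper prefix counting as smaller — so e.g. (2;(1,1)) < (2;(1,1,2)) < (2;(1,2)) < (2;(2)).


16 minimal non-faces of Δ(Σ) (on 9 rays):

  P={1,7}:  v_{1} + v_{7} = 0  →  sig = (2;())
  P={2,6}:  v_{2} + v_{6} = 0  →  sig = (2;())
  P={4,8}:  v_{4} + v_{8} = 0  →  sig = (2;())
  P={1,5}:  v_{1} + v_{5} = v_{3}  →  sig = (2;(1))
  P={2,5}:  v_{2} + v_{5} = v_{8}  →  sig = (2;(1))
  P={3,7}:  v_{3} + v_{7} = v_{5}  →  sig = (2;(1))
  P={4,5}:  v_{4} + v_{5} = v_{6}  →  sig = (2;(1))
  P={6,8}:  v_{6} + v_{8} = v_{5}  →  sig = (2;(1))
  P={1,9}:  v_{1} + v_{9} = v_{2} + v_{8}  →  sig = (2;(1,1))
  P={2,3}:  v_{2} + v_{3} = v_{1} + v_{8}  →  sig = (2;(1,1))
  P={3,4}:  v_{3} + v_{4} = v_{1} + v_{6}  →  sig = (2;(1,1))
  P={4,9}:  v_{4} + v_{9} = v_{2} + v_{7}  →  sig = (2;(1,1))
  P={6,9}:  v_{6} + v_{9} = v_{7} + v_{8}  →  sig = (2;(1,1))
  P={5,9}:  v_{5} + v_{9} = v_{7} + 2·v_{8}  →  sig = (2;(1,2))
  P={3,9}:  v_{3} + v_{9} = 2·v_{8}  →  sig = (2;(2))
  P={2,7,8}:  v_{2} + v_{7} + v_{8} = v_{9}  →  sig = (3;(1))

Signatures (|P|; sorted positive RHS coefficients), sorted:
    |P|=2: 15 collections, coeffs (), (), (), (1), (1), (1), (1), (1), (1,1), (1,1), (1,1), (1,1), (1,1), (1,2), (2)
    |P|=3: 1 collection, coeffs (1)


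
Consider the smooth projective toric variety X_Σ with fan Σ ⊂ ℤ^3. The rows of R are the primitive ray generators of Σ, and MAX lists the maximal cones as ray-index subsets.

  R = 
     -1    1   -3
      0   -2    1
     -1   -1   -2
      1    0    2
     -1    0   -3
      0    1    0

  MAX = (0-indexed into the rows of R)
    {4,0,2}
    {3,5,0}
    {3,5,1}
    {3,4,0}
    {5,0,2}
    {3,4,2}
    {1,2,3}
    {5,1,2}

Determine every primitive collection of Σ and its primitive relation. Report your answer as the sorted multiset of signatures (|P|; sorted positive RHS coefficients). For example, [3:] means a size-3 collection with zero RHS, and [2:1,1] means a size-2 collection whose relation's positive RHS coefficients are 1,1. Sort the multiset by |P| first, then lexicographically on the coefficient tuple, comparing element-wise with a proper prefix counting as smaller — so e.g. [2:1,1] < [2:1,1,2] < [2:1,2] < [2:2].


5 collections generate NE(X_Σ); each relation:

  P = {0,1}:  v_{0} + v_{1} = v_{2} — sig = [2:1]
  P = {4,5}:  v_{4} + v_{5} = v_{0} — sig = [2:1]
  P = {1,4}:  v_{1} + v_{4} = 2·v_{2} + v_{3} — sig = [2:1,2]
  P = {2,3,5}:  v_{2} + v_{3} + v_{5} = 0 — sig = [3:]
  P = {0,2,3}:  v_{0} + v_{2} + v_{3} = v_{4} — sig = [3:1]

Signatures (|P|; sorted positive RHS coefficients), sorted:
    |P|=2: 3 collections, coeffs (1), (1), (1,2)
    |P|=3: 2 collections, coeffs (), (1)


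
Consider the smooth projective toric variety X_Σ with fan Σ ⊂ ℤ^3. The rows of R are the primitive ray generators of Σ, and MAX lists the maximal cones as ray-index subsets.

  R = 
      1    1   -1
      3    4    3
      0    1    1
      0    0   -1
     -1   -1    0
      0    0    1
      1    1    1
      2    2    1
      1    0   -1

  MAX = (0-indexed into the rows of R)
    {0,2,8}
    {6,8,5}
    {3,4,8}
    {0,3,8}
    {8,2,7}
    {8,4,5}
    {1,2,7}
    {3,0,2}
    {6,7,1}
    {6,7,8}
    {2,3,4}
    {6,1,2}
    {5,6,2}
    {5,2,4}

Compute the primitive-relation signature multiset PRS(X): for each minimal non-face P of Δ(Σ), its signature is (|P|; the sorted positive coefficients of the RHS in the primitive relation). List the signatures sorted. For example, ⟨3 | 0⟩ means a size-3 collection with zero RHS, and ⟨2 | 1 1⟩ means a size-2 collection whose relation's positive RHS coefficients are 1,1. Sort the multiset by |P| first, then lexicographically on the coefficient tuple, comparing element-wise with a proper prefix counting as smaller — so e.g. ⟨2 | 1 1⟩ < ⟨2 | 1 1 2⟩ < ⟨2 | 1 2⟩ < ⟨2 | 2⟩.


The 20 primitive collections of Σ (r=9, n=3):

  {3,5}:  v_{3} + v_{5} = 0  ⇒ sig = ⟨2 | 0⟩
  {0,4}:  v_{0} + v_{4} = v_{3}  ⇒ sig = ⟨2 | 1⟩
  {4,6}:  v_{4} + v_{6} = v_{5}  ⇒ sig = ⟨2 | 1⟩
  {4,7}:  v_{4} + v_{7} = v_{6}  ⇒ sig = ⟨2 | 1⟩
  {0,5}:  v_{0} + v_{5} = v_{2} + v_{8}  ⇒ sig = ⟨2 | 1 1⟩
  {3,6}:  v_{3} + v_{6} = v_{2} + v_{8}  ⇒ sig = ⟨2 | 1 1⟩
  {1,3}:  v_{1} + v_{3} = 2·v_{2} + v_{7} + v_{8}  ⇒ sig = ⟨2 | 1 1 2⟩
  {1,4}:  v_{1} + v_{4} = v_{2} + 2·v_{6}  ⇒ sig = ⟨2 | 1 2⟩
  {0,1}:  v_{0} + v_{1} = 3·v_{2} + v_{7} + 2·v_{8}  ⇒ sig = ⟨2 | 1 2 3⟩
  {1,5}:  v_{1} + v_{5} = v_{2} + 3·v_{6}  ⇒ sig = ⟨2 | 1 3⟩
  {1,8}:  v_{1} + v_{8} = 2·v_{7}  ⇒ sig = ⟨2 | 2⟩
  {5,7}:  v_{5} + v_{7} = 2·v_{6}  ⇒ sig = ⟨2 | 2⟩
  {0,6}:  v_{0} + v_{6} = 2·v_{2} + 2·v_{8}  ⇒ sig = ⟨2 | 2 2⟩
  {3,7}:  v_{3} + v_{7} = 2·v_{2} + 2·v_{8}  ⇒ sig = ⟨2 | 2 2⟩
  {0,7}:  v_{0} + v_{7} = 3·v_{2} + 3·v_{8}  ⇒ sig = ⟨2 | 3 3⟩
  {2,4,8}:  v_{2} + v_{4} + v_{8} = 0  ⇒ sig = ⟨3 | 0⟩
  {2,3,8}:  v_{2} + v_{3} + v_{8} = v_{0}  ⇒ sig = ⟨3 | 1⟩
  {2,5,8}:  v_{2} + v_{5} + v_{8} = v_{6}  ⇒ sig = ⟨3 | 1⟩
  {2,6,7}:  v_{2} + v_{6} + v_{7} = v_{1}  ⇒ sig = ⟨3 | 1⟩
  {2,6,8}:  v_{2} + v_{6} + v_{8} = v_{7}  ⇒ sig = ⟨3 | 1⟩

Hence PRS(X_Σ) =
[⟨2 | 0⟩, ⟨2 | 1⟩, ⟨2 | 1⟩, ⟨2 | 1⟩, ⟨2 | 1 1⟩, ⟨2 | 1 1⟩, ⟨2 | 1 1 2⟩, ⟨2 | 1 2⟩, ⟨2 | 1 2 3⟩, ⟨2 | 1 3⟩, ⟨2 | 2⟩, ⟨2 | 2⟩, ⟨2 | 2 2⟩, ⟨2 | 2 2⟩, ⟨2 | 3 3⟩, ⟨3 | 0⟩, ⟨3 | 1⟩, ⟨3 | 1⟩, ⟨3 | 1⟩, ⟨3 | 1⟩]


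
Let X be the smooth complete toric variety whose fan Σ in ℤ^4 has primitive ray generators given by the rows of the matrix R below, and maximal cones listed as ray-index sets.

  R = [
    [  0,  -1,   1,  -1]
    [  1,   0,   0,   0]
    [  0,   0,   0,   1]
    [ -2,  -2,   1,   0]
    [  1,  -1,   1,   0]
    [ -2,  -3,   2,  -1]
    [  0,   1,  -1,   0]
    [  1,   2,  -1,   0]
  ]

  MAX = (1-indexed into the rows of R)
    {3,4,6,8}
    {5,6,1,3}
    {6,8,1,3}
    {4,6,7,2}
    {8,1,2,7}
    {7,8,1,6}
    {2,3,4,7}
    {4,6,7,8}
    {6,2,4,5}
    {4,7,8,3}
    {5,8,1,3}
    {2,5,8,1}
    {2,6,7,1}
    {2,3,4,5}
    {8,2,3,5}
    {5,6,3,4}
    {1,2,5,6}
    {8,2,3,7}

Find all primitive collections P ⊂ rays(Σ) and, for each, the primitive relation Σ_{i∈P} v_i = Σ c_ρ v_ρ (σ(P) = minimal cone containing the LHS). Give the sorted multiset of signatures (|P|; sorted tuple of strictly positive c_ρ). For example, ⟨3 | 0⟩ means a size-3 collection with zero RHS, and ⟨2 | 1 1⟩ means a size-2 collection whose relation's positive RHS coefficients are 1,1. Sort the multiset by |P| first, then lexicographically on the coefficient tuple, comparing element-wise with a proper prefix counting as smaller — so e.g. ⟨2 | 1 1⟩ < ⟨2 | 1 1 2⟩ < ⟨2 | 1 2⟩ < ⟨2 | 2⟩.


|primitive collections| = 10. Relations:

  • {1,4}:  v_{1} + v_{4} = v_{6}  so sig = ⟨2 | 1⟩
  • {5,7}:  v_{5} + v_{7} = v_{2}  so sig = ⟨2 | 1⟩
  • {1,3,7}:  v_{1} + v_{3} + v_{7} = 0  so sig = ⟨3 | 0⟩
  • {2,4,8}:  v_{2} + v_{4} + v_{8} = 0  so sig = ⟨3 | 0⟩
  • {1,2,3}:  v_{1} + v_{2} + v_{3} = v_{5}  so sig = ⟨3 | 1⟩
  • {2,6,8}:  v_{2} + v_{6} + v_{8} = v_{1}  so sig = ⟨3 | 1⟩
  • {3,6,7}:  v_{3} + v_{6} + v_{7} = v_{4}  so sig = ⟨3 | 1⟩
  • {2,3,6}:  v_{2} + v_{3} + v_{6} = v_{4} + v_{5}  so sig = ⟨3 | 1 1⟩
  • {4,5,8}:  v_{4} + v_{5} + v_{8} = v_{1} + v_{3}  so sig = ⟨3 | 1 1⟩
  • {5,6,8}:  v_{5} + v_{6} + v_{8} = 2·v_{1} + v_{3}  so sig = ⟨3 | 1 2⟩

Hence PRS(X_Σ) =
{ ⟨2 | 1⟩ ×2,  ⟨3 | 0⟩ ×2,  ⟨3 | 1⟩ ×3,  ⟨3 | 1 1⟩ ×2,  ⟨3 | 1 2⟩ }


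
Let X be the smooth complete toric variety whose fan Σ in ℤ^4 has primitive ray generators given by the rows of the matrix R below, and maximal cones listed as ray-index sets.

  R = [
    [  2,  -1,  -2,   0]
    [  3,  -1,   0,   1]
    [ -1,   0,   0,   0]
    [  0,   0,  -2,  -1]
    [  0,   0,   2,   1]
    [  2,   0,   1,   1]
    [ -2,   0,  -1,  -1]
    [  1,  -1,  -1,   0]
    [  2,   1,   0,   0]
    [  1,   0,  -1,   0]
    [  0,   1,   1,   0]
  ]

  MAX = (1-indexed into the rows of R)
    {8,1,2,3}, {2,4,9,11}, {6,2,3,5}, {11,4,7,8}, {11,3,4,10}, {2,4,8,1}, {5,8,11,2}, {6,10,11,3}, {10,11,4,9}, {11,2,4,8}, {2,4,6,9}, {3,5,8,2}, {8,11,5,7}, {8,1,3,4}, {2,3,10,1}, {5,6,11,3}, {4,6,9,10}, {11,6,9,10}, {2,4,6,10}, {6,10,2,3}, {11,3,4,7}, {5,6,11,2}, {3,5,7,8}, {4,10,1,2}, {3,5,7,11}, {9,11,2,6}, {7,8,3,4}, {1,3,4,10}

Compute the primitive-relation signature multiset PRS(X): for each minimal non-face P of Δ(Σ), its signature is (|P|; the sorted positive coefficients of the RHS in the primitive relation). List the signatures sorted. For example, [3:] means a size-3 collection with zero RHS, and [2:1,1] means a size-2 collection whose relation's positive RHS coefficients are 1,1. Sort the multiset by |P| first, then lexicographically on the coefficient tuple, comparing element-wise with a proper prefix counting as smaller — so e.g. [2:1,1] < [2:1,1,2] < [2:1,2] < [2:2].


Δ(Σ) — 11 vertices, 23 min non-faces:

  • {4,5}:  v_{4} + v_{5} = 0  so sig = [2:]
  • {6,7}:  v_{6} + v_{7} = 0  so sig = [2:]
  • {2,7}:  v_{2} + v_{7} = v_{8}  so sig = [2:1]
  • {6,8}:  v_{6} + v_{8} = v_{2}  so sig = [2:1]
  • {8,10}:  v_{8} + v_{10} = v_{1}  so sig = [2:1]
  • {1,5}:  v_{1} + v_{5} = v_{2} + v_{3}  so sig = [2:1,1]
  • {1,6}:  v_{1} + v_{6} = v_{2} + v_{10}  so sig = [2:1,1]
  • {1,11}:  v_{1} + v_{11} = v_{4} + v_{6}  so sig = [2:1,1]
  • {3,9}:  v_{3} + v_{9} = v_{10} + v_{11}  so sig = [2:1,1]
  • {5,9}:  v_{5} + v_{9} = v_{6} + v_{11}  so sig = [2:1,1]
  • {5,10}:  v_{5} + v_{10} = v_{3} + v_{6}  so sig = [2:1,1]
  • {7,9}:  v_{7} + v_{9} = v_{4} + v_{11}  so sig = [2:1,1]
  • {7,10}:  v_{7} + v_{10} = v_{3} + v_{4}  so sig = [2:1,1]
  • {1,7}:  v_{1} + v_{7} = v_{3} + v_{4} + v_{8}  so sig = [2:1,1,1]
  • {8,9}:  v_{8} + v_{9} = v_{2} + v_{4} + v_{11}  so sig = [2:1,1,1]
  • {1,9}:  v_{1} + v_{9} = 2·v_{4} + 2·v_{6}  so sig = [2:2,2]
  • {3,8,11}:  v_{3} + v_{8} + v_{11} = 0  so sig = [3:]
  • {2,3,4}:  v_{2} + v_{3} + v_{4} = v_{1}  so sig = [3:1]
  • {2,3,11}:  v_{2} + v_{3} + v_{11} = v_{6}  so sig = [3:1]
  • {3,4,6}:  v_{3} + v_{4} + v_{6} = v_{10}  so sig = [3:1]
  • {4,6,11}:  v_{4} + v_{6} + v_{11} = v_{9}  so sig = [3:1]
  • {2,10,11}:  v_{2} + v_{10} + v_{11} = v_{4} + 2·v_{6}  so sig = [3:1,2]
  • {2,9,10}:  v_{2} + v_{9} + v_{10} = 2·v_{4} + 3·v_{6}  so sig = [3:2,3]

Signatures (|P|; sorted positive RHS coefficients), sorted:
[[2:], [2:], [2:1], [2:1], [2:1], [2:1,1], [2:1,1], [2:1,1], [2:1,1], [2:1,1], [2:1,1], [2:1,1], [2:1,1], [2:1,1,1], [2:1,1,1], [2:2,2], [3:], [3:1], [3:1], [3:1], [3:1], [3:1,2], [3:2,3]]


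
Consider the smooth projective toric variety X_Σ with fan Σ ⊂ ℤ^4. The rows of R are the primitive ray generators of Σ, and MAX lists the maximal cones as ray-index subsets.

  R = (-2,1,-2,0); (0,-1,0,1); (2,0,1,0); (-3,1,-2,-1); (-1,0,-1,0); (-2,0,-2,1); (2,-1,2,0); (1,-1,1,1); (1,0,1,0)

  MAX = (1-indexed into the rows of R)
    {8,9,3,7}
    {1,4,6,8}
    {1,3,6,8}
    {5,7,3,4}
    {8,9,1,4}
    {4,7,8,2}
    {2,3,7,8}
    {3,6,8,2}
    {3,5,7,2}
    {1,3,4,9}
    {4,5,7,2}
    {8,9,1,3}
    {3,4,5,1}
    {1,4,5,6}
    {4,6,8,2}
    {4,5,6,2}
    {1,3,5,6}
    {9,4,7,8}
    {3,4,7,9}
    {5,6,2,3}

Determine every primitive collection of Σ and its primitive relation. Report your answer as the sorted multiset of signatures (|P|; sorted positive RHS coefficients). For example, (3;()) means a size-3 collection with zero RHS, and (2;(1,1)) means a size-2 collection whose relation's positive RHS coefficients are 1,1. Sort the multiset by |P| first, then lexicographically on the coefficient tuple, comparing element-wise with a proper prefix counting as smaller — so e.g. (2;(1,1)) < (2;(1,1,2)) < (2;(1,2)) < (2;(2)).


The 10 primitive collections of Σ (r=9, n=4):

  P={1,7}:  v_{1} + v_{7} = 0  →  sig = (2;())
  P={5,9}:  v_{5} + v_{9} = 0  →  sig = (2;())
  P={1,2}:  v_{1} + v_{2} = v_{6}  →  sig = (2;(1))
  P={2,9}:  v_{2} + v_{9} = v_{8}  →  sig = (2;(1))
  P={5,8}:  v_{5} + v_{8} = v_{2}  →  sig = (2;(1))
  P={6,7}:  v_{6} + v_{7} = v_{2}  →  sig = (2;(1))
  P={6,9}:  v_{6} + v_{9} = v_{1} + v_{8}  →  sig = (2;(1,1))
  P={3,4,8}:  v_{3} + v_{4} + v_{8} = 0  →  sig = (3;())
  P={2,3,4}:  v_{2} + v_{3} + v_{4} = v_{5}  →  sig = (3;(1))
  P={3,4,6}:  v_{3} + v_{4} + v_{6} = v_{1} + v_{5}  →  sig = (3;(1,1))

so the primitive-relation signature multiset is
    (2;())
    (2;())
    (2;(1))
    (2;(1))
    (2;(1))
    (2;(1))
    (2;(1,1))
    (3;())
    (3;(1))
    (3;(1,1))


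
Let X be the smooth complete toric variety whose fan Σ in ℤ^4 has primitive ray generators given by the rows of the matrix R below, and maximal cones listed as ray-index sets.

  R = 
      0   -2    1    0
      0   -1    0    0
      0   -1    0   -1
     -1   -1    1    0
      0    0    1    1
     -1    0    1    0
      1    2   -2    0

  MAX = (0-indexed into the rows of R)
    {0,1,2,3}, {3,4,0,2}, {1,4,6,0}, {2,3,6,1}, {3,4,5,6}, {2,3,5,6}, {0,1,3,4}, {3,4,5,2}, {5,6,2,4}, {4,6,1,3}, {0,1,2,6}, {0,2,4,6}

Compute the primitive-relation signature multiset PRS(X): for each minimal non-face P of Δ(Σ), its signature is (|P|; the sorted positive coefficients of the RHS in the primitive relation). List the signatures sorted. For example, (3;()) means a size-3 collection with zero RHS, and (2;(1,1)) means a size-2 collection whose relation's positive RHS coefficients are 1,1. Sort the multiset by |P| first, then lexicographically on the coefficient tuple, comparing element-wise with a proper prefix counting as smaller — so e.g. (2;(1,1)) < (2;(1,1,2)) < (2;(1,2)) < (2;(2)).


5 collections generate NE(X_Σ); each relation:

  {1,5}:  v_{1} + v_{5} = v_{3} — sig = (2;(1))
  {0,5}:  v_{0} + v_{5} = v_{2} + v_{3} + v_{4} — sig = (2;(1,1,1))
  {0,3,6}:  v_{0} + v_{3} + v_{6} = v_{1} — sig = (3;(1))
  {1,2,4}:  v_{1} + v_{2} + v_{4} = v_{0} — sig = (3;(1))
  {2,3,4,6}:  v_{2} + v_{3} + v_{4} + v_{6} = 0 — sig = (4;())

Signatures (|P|; sorted positive RHS coefficients), sorted:
[(2;(1)), (2;(1,1,1)), (3;(1)), (3;(1)), (4;())]


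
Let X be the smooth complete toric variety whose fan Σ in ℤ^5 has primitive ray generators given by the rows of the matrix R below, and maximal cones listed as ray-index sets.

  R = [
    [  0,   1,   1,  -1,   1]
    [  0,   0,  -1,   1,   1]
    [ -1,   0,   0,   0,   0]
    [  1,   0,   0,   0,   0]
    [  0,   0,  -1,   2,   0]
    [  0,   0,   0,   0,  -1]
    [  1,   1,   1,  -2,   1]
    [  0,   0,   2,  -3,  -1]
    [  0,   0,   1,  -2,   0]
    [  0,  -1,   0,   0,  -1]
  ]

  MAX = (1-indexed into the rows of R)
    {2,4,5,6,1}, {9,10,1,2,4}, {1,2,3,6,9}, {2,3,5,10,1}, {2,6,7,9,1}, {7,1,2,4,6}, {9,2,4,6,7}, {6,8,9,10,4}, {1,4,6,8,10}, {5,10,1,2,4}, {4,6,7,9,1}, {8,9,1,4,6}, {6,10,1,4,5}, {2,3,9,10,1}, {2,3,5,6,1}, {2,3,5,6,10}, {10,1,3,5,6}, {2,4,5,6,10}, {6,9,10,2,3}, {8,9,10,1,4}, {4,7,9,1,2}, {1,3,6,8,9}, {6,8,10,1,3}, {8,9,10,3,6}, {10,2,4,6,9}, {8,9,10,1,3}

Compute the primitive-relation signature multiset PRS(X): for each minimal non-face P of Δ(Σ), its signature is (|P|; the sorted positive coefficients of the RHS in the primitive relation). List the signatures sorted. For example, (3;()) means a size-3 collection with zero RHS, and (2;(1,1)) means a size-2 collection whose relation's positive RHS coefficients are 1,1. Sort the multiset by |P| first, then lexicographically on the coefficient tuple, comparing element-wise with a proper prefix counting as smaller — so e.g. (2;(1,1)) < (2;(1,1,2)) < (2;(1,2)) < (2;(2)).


11 minimal non-faces of Δ(Σ) (on 10 rays):

  P = {3,4}:  v_{3} + v_{4} = 0  so sig = (2;())
  P = {5,9}:  v_{5} + v_{9} = 0  so sig = (2;())
  P = {2,8}:  v_{2} + v_{8} = v_{9}  so sig = (2;(1))
  P = {7,10}:  v_{7} + v_{10} = v_{4} + v_{9}  so sig = (2;(1,1))
  P = {5,8}:  v_{5} + v_{8} = v_{1} + v_{6} + v_{10}  so sig = (2;(1,1,1))
  P = {3,7}:  v_{3} + v_{7} = v_{1} + v_{2} + v_{6} + v_{9}  so sig = (2;(1,1,1,1))
  P = {5,7}:  v_{5} + v_{7} = v_{1} + v_{2} + v_{4} + v_{6}  so sig = (2;(1,1,1,1))
  P = {7,8}:  v_{7} + v_{8} = v_{1} + v_{4} + v_{6} + 2·v_{9}  so sig = (2;(1,1,1,2))
  P = {1,2,6,10}:  v_{1} + v_{2} + v_{6} + v_{10} = 0  so sig = (4;())
  P = {1,6,9,10}:  v_{1} + v_{6} + v_{9} + v_{10} = v_{8}  so sig = (4;(1))
  P = {1,2,4,6,9}:  v_{1} + v_{2} + v_{4} + v_{6} + v_{9} = v_{7}  so sig = (5;(1))

Hence PRS(X_Σ) =
    |P|=2: 8 collections, coeffs (), (), (1), (1,1), (1,1,1), (1,1,1,1), (1,1,1,1), (1,1,1,2)
    |P|=4: 2 collections, coeffs (), (1)
    |P|=5: 1 collection, coeffs (1)


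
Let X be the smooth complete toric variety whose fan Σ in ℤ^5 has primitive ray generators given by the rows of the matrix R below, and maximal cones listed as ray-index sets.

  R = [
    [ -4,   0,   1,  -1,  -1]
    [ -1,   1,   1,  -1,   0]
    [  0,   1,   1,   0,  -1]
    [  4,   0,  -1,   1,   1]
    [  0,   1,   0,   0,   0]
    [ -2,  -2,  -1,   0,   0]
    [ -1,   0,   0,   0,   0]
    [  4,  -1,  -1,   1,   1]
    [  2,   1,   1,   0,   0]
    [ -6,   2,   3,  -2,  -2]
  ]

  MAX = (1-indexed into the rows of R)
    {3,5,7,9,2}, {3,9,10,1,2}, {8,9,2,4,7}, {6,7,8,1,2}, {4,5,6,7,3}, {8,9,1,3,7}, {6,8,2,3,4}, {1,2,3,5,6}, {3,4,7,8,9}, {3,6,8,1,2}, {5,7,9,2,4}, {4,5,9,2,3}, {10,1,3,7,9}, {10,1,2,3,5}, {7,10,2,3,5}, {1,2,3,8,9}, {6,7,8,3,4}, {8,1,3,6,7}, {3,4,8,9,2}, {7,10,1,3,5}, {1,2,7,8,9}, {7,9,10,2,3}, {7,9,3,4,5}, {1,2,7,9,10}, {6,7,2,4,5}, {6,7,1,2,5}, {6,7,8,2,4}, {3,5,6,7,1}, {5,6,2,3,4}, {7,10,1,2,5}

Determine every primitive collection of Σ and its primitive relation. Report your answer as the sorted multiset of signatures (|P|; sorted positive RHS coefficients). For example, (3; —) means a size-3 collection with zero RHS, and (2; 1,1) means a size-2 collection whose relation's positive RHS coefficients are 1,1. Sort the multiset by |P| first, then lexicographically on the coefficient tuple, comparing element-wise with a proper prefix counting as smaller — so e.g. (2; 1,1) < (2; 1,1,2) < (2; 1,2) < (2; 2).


Primitive collections (12):

  {1,4}:  v_{1} + v_{4} = 0  ⟹  sig = (2; —)
  {5,8}:  v_{5} + v_{8} = v_{4}  ⟹  sig = (2; 1)
  {6,9}:  v_{6} + v_{9} = v_{1} + v_{8}  ⟹  sig = (2; 1,1)
  {8,10}:  v_{8} + v_{10} = v_{1} + v_{9}  ⟹  sig = (2; 1,1)
  {4,10}:  v_{4} + v_{10} = v_{2} + v_{3} + v_{7}  ⟹  sig = (2; 1,1,1)
  {6,10}:  v_{6} + v_{10} = 2·v_{1}  ⟹  sig = (2; 2)
  {1,5,9}:  v_{1} + v_{5} + v_{9} = v_{2} + v_{3} + v_{7}  ⟹  sig = (3; 1,1,1)
  {5,9,10}:  v_{5} + v_{9} + v_{10} = 2·v_{2} + 2·v_{3} + 2·v_{7}  ⟹  sig = (3; 2,2,2)
  {1,2,3,7}:  v_{1} + v_{2} + v_{3} + v_{7} = v_{10}  ⟹  sig = (4; 1)
  {2,3,6,7}:  v_{2} + v_{3} + v_{6} + v_{7} = v_{1}  ⟹  sig = (4; 1)
  {2,3,7,8}:  v_{2} + v_{3} + v_{7} + v_{8} = v_{9}  ⟹  sig = (4; 1)
  {2,3,4,7}:  v_{2} + v_{3} + v_{4} + v_{7} = v_{5} + v_{9}  ⟹  sig = (4; 1,1)

Hence PRS(X_Σ) =
{ (2; —),  (2; 1),  (2; 1,1) ×2,  (2; 1,1,1),  (2; 2),  (3; 1,1,1),  (3; 2,2,2),  (4; 1) ×3,  (4; 1,1) }


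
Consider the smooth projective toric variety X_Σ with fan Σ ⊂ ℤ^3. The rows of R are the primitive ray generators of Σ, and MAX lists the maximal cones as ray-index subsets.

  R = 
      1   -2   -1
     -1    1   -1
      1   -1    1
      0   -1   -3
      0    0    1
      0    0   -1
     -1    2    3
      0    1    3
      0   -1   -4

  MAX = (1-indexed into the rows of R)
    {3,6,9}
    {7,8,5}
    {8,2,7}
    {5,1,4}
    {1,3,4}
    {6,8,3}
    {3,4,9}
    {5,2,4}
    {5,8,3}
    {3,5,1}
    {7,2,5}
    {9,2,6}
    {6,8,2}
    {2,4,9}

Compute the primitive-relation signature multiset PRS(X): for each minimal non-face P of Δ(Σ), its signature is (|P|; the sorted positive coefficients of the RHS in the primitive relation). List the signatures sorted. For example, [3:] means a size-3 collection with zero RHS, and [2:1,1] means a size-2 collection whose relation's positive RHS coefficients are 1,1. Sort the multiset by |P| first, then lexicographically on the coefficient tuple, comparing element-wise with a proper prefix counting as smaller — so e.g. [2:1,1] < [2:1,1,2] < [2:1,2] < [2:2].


|primitive collections| = 17. Relations:

  P={2,3}:  v_{2} + v_{3} = 0 ; sig = [2:]
  P={4,8}:  v_{4} + v_{8} = 0 ; sig = [2:]
  P={5,6}:  v_{5} + v_{6} = 0 ; sig = [2:]
  P={4,6}:  v_{4} + v_{6} = v_{9} ; sig = [2:1]
  P={5,9}:  v_{5} + v_{9} = v_{4} ; sig = [2:1]
  P={7,9}:  v_{7} + v_{9} = v_{2} ; sig = [2:1]
  P={8,9}:  v_{8} + v_{9} = v_{6} ; sig = [2:1]
  P={1,2}:  v_{1} + v_{2} = v_{4} + v_{5} ; sig = [2:1,1]
  P={1,6}:  v_{1} + v_{6} = v_{3} + v_{4} ; sig = [2:1,1]
  P={1,8}:  v_{1} + v_{8} = v_{3} + v_{5} ; sig = [2:1,1]
  P={3,7}:  v_{3} + v_{7} = v_{5} + v_{8} ; sig = [2:1,1]
  P={4,7}:  v_{4} + v_{7} = v_{2} + v_{5} ; sig = [2:1,1]
  P={6,7}:  v_{6} + v_{7} = v_{2} + v_{8} ; sig = [2:1,1]
  P={1,9}:  v_{1} + v_{9} = v_{3} + 2·v_{4} ; sig = [2:1,2]
  P={1,7}:  v_{1} + v_{7} = 2·v_{5} ; sig = [2:2]
  P={2,5,8}:  v_{2} + v_{5} + v_{8} = v_{7} ; sig = [3:1]
  P={3,4,5}:  v_{3} + v_{4} + v_{5} = v_{1} ; sig = [3:1]

Sorted signature multiset PRS(X):
    [2:]
    [2:]
    [2:]
    [2:1]
    [2:1]
    [2:1]
    [2:1]
    [2:1,1]
    [2:1,1]
    [2:1,1]
    [2:1,1]
    [2:1,1]
    [2:1,1]
    [2:1,2]
    [2:2]
    [3:1]
    [3:1]


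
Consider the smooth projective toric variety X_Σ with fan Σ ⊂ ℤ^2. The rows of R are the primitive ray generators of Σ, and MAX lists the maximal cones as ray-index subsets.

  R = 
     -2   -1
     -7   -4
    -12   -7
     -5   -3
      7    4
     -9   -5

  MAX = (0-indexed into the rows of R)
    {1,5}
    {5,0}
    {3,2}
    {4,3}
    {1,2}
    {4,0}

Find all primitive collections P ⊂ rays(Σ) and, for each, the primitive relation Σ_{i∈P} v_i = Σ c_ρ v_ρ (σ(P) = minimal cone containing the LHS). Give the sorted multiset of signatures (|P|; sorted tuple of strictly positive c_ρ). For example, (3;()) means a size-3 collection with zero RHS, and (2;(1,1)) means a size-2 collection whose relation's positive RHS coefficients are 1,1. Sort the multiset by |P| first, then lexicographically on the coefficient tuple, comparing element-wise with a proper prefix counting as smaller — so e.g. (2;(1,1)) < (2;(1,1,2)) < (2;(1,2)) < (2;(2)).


Σ has 9 primitive collections:

  • {1,4}:  v_{1} + v_{4} = 0  so sig = (2;())
  • {0,1}:  v_{0} + v_{1} = v_{5}  so sig = (2;(1))
  • {0,3}:  v_{0} + v_{3} = v_{1}  so sig = (2;(1))
  • {1,3}:  v_{1} + v_{3} = v_{2}  so sig = (2;(1))
  • {2,4}:  v_{2} + v_{4} = v_{3}  so sig = (2;(1))
  • {4,5}:  v_{4} + v_{5} = v_{0}  so sig = (2;(1))
  • {0,2}:  v_{0} + v_{2} = 2·v_{1}  so sig = (2;(2))
  • {3,5}:  v_{3} + v_{5} = 2·v_{1}  so sig = (2;(2))
  • {2,5}:  v_{2} + v_{5} = 3·v_{1}  so sig = (2;(3))

Signatures (|P|; sorted positive RHS coefficients), sorted:
[(2;()), (2;(1)), (2;(1)), (2;(1)), (2;(1)), (2;(1)), (2;(2)), (2;(2)), (2;(3))]


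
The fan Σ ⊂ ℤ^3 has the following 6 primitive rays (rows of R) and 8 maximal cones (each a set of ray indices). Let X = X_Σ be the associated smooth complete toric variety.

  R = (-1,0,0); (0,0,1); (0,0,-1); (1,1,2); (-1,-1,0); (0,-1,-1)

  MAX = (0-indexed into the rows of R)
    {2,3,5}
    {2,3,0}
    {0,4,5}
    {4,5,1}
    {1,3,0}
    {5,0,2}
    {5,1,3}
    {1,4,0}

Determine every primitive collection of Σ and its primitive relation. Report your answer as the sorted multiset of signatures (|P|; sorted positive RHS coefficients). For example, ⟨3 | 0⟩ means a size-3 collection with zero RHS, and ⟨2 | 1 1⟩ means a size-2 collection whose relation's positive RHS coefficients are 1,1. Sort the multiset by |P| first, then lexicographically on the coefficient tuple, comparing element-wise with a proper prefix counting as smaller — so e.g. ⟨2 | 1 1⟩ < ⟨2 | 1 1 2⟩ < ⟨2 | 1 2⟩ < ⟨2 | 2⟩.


Primitive collections (5):

  P={1,2}:  v_{1} + v_{2} = 0  ⟹  sig = ⟨2 | 0⟩
  P={2,4}:  v_{2} + v_{4} = v_{0} + v_{5}  ⟹  sig = ⟨2 | 1 1⟩
  P={3,4}:  v_{3} + v_{4} = 2·v_{1}  ⟹  sig = ⟨2 | 2⟩
  P={0,1,5}:  v_{0} + v_{1} + v_{5} = v_{4}  ⟹  sig = ⟨3 | 1⟩
  P={0,3,5}:  v_{0} + v_{3} + v_{5} = v_{1}  ⟹  sig = ⟨3 | 1⟩

so the primitive-relation signature multiset is
    ⟨2 | 0⟩
    ⟨2 | 1 1⟩
    ⟨2 | 2⟩
    ⟨3 | 1⟩
    ⟨3 | 1⟩


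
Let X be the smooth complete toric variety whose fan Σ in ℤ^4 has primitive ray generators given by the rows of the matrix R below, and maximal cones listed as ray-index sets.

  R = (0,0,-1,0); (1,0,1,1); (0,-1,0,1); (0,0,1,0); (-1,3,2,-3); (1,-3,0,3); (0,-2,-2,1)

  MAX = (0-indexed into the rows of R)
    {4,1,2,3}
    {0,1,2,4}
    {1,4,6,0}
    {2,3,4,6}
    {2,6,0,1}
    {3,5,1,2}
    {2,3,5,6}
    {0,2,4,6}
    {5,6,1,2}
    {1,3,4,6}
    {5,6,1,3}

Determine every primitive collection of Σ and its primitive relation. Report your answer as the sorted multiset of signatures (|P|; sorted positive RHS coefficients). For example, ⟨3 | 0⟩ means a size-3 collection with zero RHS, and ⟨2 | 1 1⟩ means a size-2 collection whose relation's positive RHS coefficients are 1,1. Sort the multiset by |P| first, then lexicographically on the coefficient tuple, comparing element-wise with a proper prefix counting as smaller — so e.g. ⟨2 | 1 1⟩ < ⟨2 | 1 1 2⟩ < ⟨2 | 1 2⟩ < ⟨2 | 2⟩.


Minimal non-faces — 5 found among 7 rays, 11 max cones:

  • {0,3}:  v_{0} + v_{3} = 0  ⇒ sig = ⟨2 | 0⟩
  • {0,5}:  v_{0} + v_{5} = v_{1} + v_{2} + v_{6}  ⇒ sig = ⟨2 | 1 1 1⟩
  • {4,5}:  v_{4} + v_{5} = 2·v_{3}  ⇒ sig = ⟨2 | 2⟩
  • {1,2,3,6}:  v_{1} + v_{2} + v_{3} + v_{6} = v_{5}  ⇒ sig = ⟨4 | 1⟩
  • {1,2,4,6}:  v_{1} + v_{2} + v_{4} + v_{6} = v_{3}  ⇒ sig = ⟨4 | 1⟩

Sorted signature multiset PRS(X):
[⟨2 | 0⟩, ⟨2 | 1 1 1⟩, ⟨2 | 2⟩, ⟨4 | 1⟩, ⟨4 | 1⟩]


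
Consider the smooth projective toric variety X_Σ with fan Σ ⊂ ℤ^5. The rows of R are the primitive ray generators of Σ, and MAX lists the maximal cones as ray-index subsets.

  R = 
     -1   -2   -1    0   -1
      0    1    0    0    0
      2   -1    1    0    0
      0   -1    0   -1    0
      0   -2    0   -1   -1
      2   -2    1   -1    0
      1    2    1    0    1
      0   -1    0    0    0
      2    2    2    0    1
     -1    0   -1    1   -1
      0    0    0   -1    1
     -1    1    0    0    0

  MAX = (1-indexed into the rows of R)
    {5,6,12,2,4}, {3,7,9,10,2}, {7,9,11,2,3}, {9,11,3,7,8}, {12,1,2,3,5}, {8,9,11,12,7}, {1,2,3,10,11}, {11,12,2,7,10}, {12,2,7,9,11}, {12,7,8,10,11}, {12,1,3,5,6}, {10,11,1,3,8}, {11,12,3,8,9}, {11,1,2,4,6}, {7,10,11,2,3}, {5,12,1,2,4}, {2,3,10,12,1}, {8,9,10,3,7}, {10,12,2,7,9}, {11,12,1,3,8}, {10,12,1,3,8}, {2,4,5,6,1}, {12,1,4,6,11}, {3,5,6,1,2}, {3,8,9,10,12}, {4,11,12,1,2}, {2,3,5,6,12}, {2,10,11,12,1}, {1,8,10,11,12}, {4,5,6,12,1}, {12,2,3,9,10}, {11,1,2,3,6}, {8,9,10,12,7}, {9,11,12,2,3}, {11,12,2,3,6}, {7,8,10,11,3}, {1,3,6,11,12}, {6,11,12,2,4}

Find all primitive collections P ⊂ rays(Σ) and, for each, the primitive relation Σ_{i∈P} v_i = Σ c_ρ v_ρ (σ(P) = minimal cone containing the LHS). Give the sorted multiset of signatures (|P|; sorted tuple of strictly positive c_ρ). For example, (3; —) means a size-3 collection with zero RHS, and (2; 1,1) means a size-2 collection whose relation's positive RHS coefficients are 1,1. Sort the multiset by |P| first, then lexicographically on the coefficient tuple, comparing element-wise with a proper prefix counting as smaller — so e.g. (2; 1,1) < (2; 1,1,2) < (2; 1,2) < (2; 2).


22 collections generate NE(X_Σ); each relation:

  • {1,7}:  v_{1} + v_{7} = 0  →  sig = (2; —)
  • {2,8}:  v_{2} + v_{8} = 0  →  sig = (2; —)
  • {3,4}:  v_{3} + v_{4} = v_{6}  →  sig = (2; 1)
  • {1,9}:  v_{1} + v_{9} = v_{3} + v_{12}  →  sig = (2; 1,1)
  • {4,10}:  v_{4} + v_{10} = v_{1} + v_{2}  →  sig = (2; 1,1)
  • {5,7}:  v_{5} + v_{7} = v_{2} + v_{6} + v_{12}  →  sig = (2; 1,1,1)
  • {5,8}:  v_{5} + v_{8} = v_{1} + v_{6} + v_{12}  →  sig = (2; 1,1,1)
  • {6,10}:  v_{6} + v_{10} = v_{1} + v_{2} + v_{3}  →  sig = (2; 1,1,1)
  • {4,7}:  v_{4} + v_{7} = v_{2} + v_{3} + v_{11} + v_{12}  →  sig = (2; 1,1,1,1)
  • {4,8}:  v_{4} + v_{8} = v_{1} + v_{3} + v_{11} + v_{12}  →  sig = (2; 1,1,1,1)
  • {5,9}:  v_{5} + v_{9} = v_{2} + v_{3} + v_{6} + 2·v_{12}  →  sig = (2; 1,1,1,2)
  • {6,7}:  v_{6} + v_{7} = v_{2} + 2·v_{3} + v_{11} + v_{12}  →  sig = (2; 1,1,1,2)
  • {6,8}:  v_{6} + v_{8} = v_{1} + 2·v_{3} + v_{11} + v_{12}  →  sig = (2; 1,1,1,2)
  • {4,9}:  v_{4} + v_{9} = v_{2} + 2·v_{3} + v_{11} + 2·v_{12}  →  sig = (2; 1,1,2,2)
  • {5,10}:  v_{5} + v_{10} = 2·v_{1} + 2·v_{2} + v_{3} + v_{12}  →  sig = (2; 1,1,2,2)
  • {6,9}:  v_{6} + v_{9} = v_{2} + 3·v_{3} + v_{11} + 2·v_{12}  →  sig = (2; 1,1,2,3)
  • {5,11}:  v_{5} + v_{11} = 2·v_{4}  →  sig = (2; 2)
  • {3,7,12}:  v_{3} + v_{7} + v_{12} = v_{9}  →  sig = (3; 1)
  • {9,10,11}:  v_{9} + v_{10} + v_{11} = v_{7}  →  sig = (3; 1)
  • {3,10,11,12}:  v_{3} + v_{10} + v_{11} + v_{12} = 0  →  sig = (4; —)
  • {1,2,6,12}:  v_{1} + v_{2} + v_{6} + v_{12} = v_{5}  →  sig = (4; 1)
  • {1,2,3,11,12}:  v_{1} + v_{2} + v_{3} + v_{11} + v_{12} = v_{4}  →  sig = (5; 1)

Hence PRS(X_Σ) =
[(2; —), (2; —), (2; 1), (2; 1,1), (2; 1,1), (2; 1,1,1), (2; 1,1,1), (2; 1,1,1), (2; 1,1,1,1), (2; 1,1,1,1), (2; 1,1,1,2), (2; 1,1,1,2), (2; 1,1,1,2), (2; 1,1,2,2), (2; 1,1,2,2), (2; 1,1,2,3), (2; 2), (3; 1), (3; 1), (4; —), (4; 1), (5; 1)]


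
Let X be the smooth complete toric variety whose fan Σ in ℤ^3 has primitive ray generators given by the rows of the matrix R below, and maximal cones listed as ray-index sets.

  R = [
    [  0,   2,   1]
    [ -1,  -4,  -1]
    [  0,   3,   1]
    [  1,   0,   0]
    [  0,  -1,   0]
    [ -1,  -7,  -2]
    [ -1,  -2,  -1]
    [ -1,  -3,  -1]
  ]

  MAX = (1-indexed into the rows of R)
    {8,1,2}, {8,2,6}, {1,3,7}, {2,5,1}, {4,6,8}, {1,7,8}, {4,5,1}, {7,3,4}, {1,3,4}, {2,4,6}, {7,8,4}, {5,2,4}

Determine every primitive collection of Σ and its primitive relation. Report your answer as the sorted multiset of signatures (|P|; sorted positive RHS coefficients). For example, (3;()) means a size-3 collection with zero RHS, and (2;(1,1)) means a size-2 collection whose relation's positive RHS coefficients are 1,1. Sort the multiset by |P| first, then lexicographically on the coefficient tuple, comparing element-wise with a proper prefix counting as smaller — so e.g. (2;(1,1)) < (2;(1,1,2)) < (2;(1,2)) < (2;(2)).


Δ(Σ) — 8 vertices, 14 min non-faces:

  • {3,5}:  v_{3} + v_{5} = v_{1}  ⇒ sig = (2;(1))
  • {3,6}:  v_{3} + v_{6} = v_{2}  ⇒ sig = (2;(1))
  • {5,7}:  v_{5} + v_{7} = v_{8}  ⇒ sig = (2;(1))
  • {5,8}:  v_{5} + v_{8} = v_{2}  ⇒ sig = (2;(1))
  • {1,6}:  v_{1} + v_{6} = v_{2} + v_{5}  ⇒ sig = (2;(1,1))
  • {2,3}:  v_{2} + v_{3} = v_{1} + v_{8}  ⇒ sig = (2;(1,1))
  • {3,8}:  v_{3} + v_{8} = v_{1} + v_{7}  ⇒ sig = (2;(1,1))
  • {5,6}:  v_{5} + v_{6} = 2·v_{2} + v_{4}  ⇒ sig = (2;(1,2))
  • {6,7}:  v_{6} + v_{7} = v_{4} + 3·v_{8}  ⇒ sig = (2;(1,3))
  • {2,7}:  v_{2} + v_{7} = 2·v_{8}  ⇒ sig = (2;(2))
  • {1,4,7}:  v_{1} + v_{4} + v_{7} = 0  ⇒ sig = (3;())
  • {1,4,8}:  v_{1} + v_{4} + v_{8} = v_{5}  ⇒ sig = (3;(1))
  • {2,4,8}:  v_{2} + v_{4} + v_{8} = v_{6}  ⇒ sig = (3;(1))
  • {1,2,4}:  v_{1} + v_{2} + v_{4} = 2·v_{5}  ⇒ sig = (3;(2))

so the primitive-relation signature multiset is
[(2;(1)), (2;(1)), (2;(1)), (2;(1)), (2;(1,1)), (2;(1,1)), (2;(1,1)), (2;(1,2)), (2;(1,3)), (2;(2)), (3;()), (3;(1)), (3;(1)), (3;(2))]


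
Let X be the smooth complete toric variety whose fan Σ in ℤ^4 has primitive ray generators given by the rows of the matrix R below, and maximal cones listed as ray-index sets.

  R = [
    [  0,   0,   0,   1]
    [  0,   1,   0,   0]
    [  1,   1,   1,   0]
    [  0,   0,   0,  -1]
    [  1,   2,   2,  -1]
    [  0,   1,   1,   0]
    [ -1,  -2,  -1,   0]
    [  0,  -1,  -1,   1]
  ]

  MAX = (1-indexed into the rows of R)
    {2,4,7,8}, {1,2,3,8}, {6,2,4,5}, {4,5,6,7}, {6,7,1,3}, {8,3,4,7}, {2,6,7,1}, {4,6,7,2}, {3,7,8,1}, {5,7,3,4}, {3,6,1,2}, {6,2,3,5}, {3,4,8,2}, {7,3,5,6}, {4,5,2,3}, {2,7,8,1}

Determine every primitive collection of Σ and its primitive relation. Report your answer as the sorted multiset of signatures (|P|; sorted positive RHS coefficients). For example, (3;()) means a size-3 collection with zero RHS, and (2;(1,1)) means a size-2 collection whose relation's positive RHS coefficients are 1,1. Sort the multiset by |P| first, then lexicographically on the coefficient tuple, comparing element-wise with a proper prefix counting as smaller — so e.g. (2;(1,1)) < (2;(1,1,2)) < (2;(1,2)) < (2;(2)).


|primitive collections| = 7. Relations:

  • {1,4}:  v_{1} + v_{4} = 0 — sig = (2;())
  • {5,8}:  v_{5} + v_{8} = v_{3} — sig = (2;(1))
  • {6,8}:  v_{6} + v_{8} = v_{1} — sig = (2;(1))
  • {1,5}:  v_{1} + v_{5} = v_{3} + v_{6} — sig = (2;(1,1))
  • {2,3,7}:  v_{2} + v_{3} + v_{7} = 0 — sig = (3;())
  • {3,4,6}:  v_{3} + v_{4} + v_{6} = v_{5} — sig = (3;(1))
  • {2,5,7}:  v_{2} + v_{5} + v_{7} = v_{4} + v_{6} — sig = (3;(1,1))

Hence PRS(X_Σ) =
[(2;()), (2;(1)), (2;(1)), (2;(1,1)), (3;()), (3;(1)), (3;(1,1))]


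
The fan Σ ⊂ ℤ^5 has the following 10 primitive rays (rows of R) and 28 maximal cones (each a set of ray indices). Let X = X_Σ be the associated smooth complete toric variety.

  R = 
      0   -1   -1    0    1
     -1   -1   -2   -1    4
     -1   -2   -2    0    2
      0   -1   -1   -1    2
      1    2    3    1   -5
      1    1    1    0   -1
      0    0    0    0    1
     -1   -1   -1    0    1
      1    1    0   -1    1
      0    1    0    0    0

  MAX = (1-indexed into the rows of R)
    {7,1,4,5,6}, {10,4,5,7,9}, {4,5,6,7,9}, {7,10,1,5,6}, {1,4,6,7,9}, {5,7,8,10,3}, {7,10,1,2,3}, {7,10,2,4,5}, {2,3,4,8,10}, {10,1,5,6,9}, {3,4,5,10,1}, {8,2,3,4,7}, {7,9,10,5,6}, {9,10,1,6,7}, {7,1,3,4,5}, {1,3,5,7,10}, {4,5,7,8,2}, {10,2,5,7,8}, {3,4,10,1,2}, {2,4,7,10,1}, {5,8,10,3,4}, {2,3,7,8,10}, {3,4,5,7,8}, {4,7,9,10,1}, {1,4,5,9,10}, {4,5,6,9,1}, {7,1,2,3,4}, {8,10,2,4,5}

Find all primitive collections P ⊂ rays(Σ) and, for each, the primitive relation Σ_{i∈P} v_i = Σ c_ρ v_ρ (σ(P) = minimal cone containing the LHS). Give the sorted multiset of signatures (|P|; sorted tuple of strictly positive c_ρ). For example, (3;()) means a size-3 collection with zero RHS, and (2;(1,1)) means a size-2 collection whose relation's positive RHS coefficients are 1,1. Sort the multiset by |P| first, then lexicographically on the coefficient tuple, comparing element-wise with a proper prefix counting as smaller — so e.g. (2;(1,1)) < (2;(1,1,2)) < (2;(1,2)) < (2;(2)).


|primitive collections| = 14. Relations:

  P = {6,8}:  v_{6} + v_{8} = 0  so sig = (2;())
  P = {1,8}:  v_{1} + v_{8} = v_{3}  so sig = (2;(1))
  P = {3,6}:  v_{3} + v_{6} = v_{1}  so sig = (2;(1))
  P = {8,9}:  v_{8} + v_{9} = v_{4} + v_{10}  so sig = (2;(1,1))
  P = {2,6}:  v_{2} + v_{6} = v_{4} + v_{7} + v_{10}  so sig = (2;(1,1,1))
  P = {3,9}:  v_{3} + v_{9} = v_{1} + v_{4} + v_{10}  so sig = (2;(1,1,1))
  P = {2,9}:  v_{2} + v_{9} = 2·v_{4} + v_{7} + 2·v_{10}  so sig = (2;(1,2,2))
  P = {1,2,5}:  v_{1} + v_{2} + v_{5} = 0  so sig = (3;())
  P = {2,3,5}:  v_{2} + v_{3} + v_{5} = v_{8}  so sig = (3;(1))
  P = {4,6,10}:  v_{4} + v_{6} + v_{10} = v_{9}  so sig = (3;(1))
  P = {4,7,8,10}:  v_{4} + v_{7} + v_{8} + v_{10} = v_{2}  so sig = (4;(1))
  P = {3,4,7,10}:  v_{3} + v_{4} + v_{7} + v_{10} = v_{1} + v_{2}  so sig = (4;(1,1))
  P = {1,5,7,9}:  v_{1} + v_{5} + v_{7} + v_{9} = 2·v_{6}  so sig = (4;(2))
  P = {1,4,5,7,10}:  v_{1} + v_{4} + v_{5} + v_{7} + v_{10} = v_{6}  so sig = (5;(1))

Signatures (|P|; sorted positive RHS coefficients), sorted:
    |P|=2: 7 collections, coeffs (), (1), (1), (1,1), (1,1,1), (1,1,1), (1,2,2)
    |P|=3: 3 collections, coeffs (), (1), (1)
    |P|=4: 3 collections, coeffs (1), (1,1), (2)
    |P|=5: 1 collection, coeffs (1)
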